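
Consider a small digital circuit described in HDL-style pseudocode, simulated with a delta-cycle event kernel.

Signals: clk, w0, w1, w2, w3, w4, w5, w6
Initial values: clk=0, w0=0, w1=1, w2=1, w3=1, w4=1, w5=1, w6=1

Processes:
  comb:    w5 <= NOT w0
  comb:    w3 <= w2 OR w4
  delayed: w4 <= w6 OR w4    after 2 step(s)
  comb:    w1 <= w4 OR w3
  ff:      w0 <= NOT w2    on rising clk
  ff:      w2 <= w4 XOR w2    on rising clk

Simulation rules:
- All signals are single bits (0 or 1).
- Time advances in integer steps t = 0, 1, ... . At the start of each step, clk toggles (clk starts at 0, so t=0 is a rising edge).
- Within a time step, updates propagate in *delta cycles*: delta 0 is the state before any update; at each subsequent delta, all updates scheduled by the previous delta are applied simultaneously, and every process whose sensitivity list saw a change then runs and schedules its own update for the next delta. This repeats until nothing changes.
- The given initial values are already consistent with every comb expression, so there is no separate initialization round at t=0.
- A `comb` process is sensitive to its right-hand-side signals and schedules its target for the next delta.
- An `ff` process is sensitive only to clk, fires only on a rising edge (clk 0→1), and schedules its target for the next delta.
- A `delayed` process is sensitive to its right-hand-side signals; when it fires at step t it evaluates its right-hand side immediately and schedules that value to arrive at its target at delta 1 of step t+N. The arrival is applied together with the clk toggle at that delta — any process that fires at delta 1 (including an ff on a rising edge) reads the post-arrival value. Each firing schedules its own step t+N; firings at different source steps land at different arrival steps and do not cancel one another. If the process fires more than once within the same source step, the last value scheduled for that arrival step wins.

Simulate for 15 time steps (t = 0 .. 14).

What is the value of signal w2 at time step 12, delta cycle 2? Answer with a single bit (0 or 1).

t0.Δ0 w1=1 w4=1 w3=1 w5=1 w0=0 w6=1 clk=0 w2=1
t0.Δ1 w1=1 w4=1 w3=1 w5=1 w0=0 w6=1 clk=1 w2=1
t0.Δ2 w1=1 w4=1 w3=1 w5=1 w0=0 w6=1 clk=1 w2=0
t1.Δ0 w1=1 w4=1 w3=1 w5=1 w0=0 w6=1 clk=1 w2=0
t1.Δ1 w1=1 w4=1 w3=1 w5=1 w0=0 w6=1 clk=0 w2=0
t2.Δ0 w1=1 w4=1 w3=1 w5=1 w0=0 w6=1 clk=0 w2=0
t2.Δ1 w1=1 w4=1 w3=1 w5=1 w0=0 w6=1 clk=1 w2=0
t2.Δ2 w1=1 w4=1 w3=1 w5=1 w0=1 w6=1 clk=1 w2=1
t2.Δ3 w1=1 w4=1 w3=1 w5=0 w0=1 w6=1 clk=1 w2=1
t3.Δ0 w1=1 w4=1 w3=1 w5=0 w0=1 w6=1 clk=1 w2=1
t3.Δ1 w1=1 w4=1 w3=1 w5=0 w0=1 w6=1 clk=0 w2=1
t4.Δ0 w1=1 w4=1 w3=1 w5=0 w0=1 w6=1 clk=0 w2=1
t4.Δ1 w1=1 w4=1 w3=1 w5=0 w0=1 w6=1 clk=1 w2=1
t4.Δ2 w1=1 w4=1 w3=1 w5=0 w0=0 w6=1 clk=1 w2=0
t4.Δ3 w1=1 w4=1 w3=1 w5=1 w0=0 w6=1 clk=1 w2=0
t5.Δ0 w1=1 w4=1 w3=1 w5=1 w0=0 w6=1 clk=1 w2=0
t5.Δ1 w1=1 w4=1 w3=1 w5=1 w0=0 w6=1 clk=0 w2=0
t6.Δ0 w1=1 w4=1 w3=1 w5=1 w0=0 w6=1 clk=0 w2=0
t6.Δ1 w1=1 w4=1 w3=1 w5=1 w0=0 w6=1 clk=1 w2=0
t6.Δ2 w1=1 w4=1 w3=1 w5=1 w0=1 w6=1 clk=1 w2=1
t6.Δ3 w1=1 w4=1 w3=1 w5=0 w0=1 w6=1 clk=1 w2=1
t7.Δ0 w1=1 w4=1 w3=1 w5=0 w0=1 w6=1 clk=1 w2=1
t7.Δ1 w1=1 w4=1 w3=1 w5=0 w0=1 w6=1 clk=0 w2=1
t8.Δ0 w1=1 w4=1 w3=1 w5=0 w0=1 w6=1 clk=0 w2=1
t8.Δ1 w1=1 w4=1 w3=1 w5=0 w0=1 w6=1 clk=1 w2=1
t8.Δ2 w1=1 w4=1 w3=1 w5=0 w0=0 w6=1 clk=1 w2=0
t8.Δ3 w1=1 w4=1 w3=1 w5=1 w0=0 w6=1 clk=1 w2=0
t9.Δ0 w1=1 w4=1 w3=1 w5=1 w0=0 w6=1 clk=1 w2=0
t9.Δ1 w1=1 w4=1 w3=1 w5=1 w0=0 w6=1 clk=0 w2=0
t10.Δ0 w1=1 w4=1 w3=1 w5=1 w0=0 w6=1 clk=0 w2=0
t10.Δ1 w1=1 w4=1 w3=1 w5=1 w0=0 w6=1 clk=1 w2=0
t10.Δ2 w1=1 w4=1 w3=1 w5=1 w0=1 w6=1 clk=1 w2=1
t10.Δ3 w1=1 w4=1 w3=1 w5=0 w0=1 w6=1 clk=1 w2=1
t11.Δ0 w1=1 w4=1 w3=1 w5=0 w0=1 w6=1 clk=1 w2=1
t11.Δ1 w1=1 w4=1 w3=1 w5=0 w0=1 w6=1 clk=0 w2=1
t12.Δ0 w1=1 w4=1 w3=1 w5=0 w0=1 w6=1 clk=0 w2=1
t12.Δ1 w1=1 w4=1 w3=1 w5=0 w0=1 w6=1 clk=1 w2=1
t12.Δ2 w1=1 w4=1 w3=1 w5=0 w0=0 w6=1 clk=1 w2=0
t12.Δ3 w1=1 w4=1 w3=1 w5=1 w0=0 w6=1 clk=1 w2=0
t13.Δ0 w1=1 w4=1 w3=1 w5=1 w0=0 w6=1 clk=1 w2=0
t13.Δ1 w1=1 w4=1 w3=1 w5=1 w0=0 w6=1 clk=0 w2=0
t14.Δ0 w1=1 w4=1 w3=1 w5=1 w0=0 w6=1 clk=0 w2=0
t14.Δ1 w1=1 w4=1 w3=1 w5=1 w0=0 w6=1 clk=1 w2=0
t14.Δ2 w1=1 w4=1 w3=1 w5=1 w0=1 w6=1 clk=1 w2=1
t14.Δ3 w1=1 w4=1 w3=1 w5=0 w0=1 w6=1 clk=1 w2=1

0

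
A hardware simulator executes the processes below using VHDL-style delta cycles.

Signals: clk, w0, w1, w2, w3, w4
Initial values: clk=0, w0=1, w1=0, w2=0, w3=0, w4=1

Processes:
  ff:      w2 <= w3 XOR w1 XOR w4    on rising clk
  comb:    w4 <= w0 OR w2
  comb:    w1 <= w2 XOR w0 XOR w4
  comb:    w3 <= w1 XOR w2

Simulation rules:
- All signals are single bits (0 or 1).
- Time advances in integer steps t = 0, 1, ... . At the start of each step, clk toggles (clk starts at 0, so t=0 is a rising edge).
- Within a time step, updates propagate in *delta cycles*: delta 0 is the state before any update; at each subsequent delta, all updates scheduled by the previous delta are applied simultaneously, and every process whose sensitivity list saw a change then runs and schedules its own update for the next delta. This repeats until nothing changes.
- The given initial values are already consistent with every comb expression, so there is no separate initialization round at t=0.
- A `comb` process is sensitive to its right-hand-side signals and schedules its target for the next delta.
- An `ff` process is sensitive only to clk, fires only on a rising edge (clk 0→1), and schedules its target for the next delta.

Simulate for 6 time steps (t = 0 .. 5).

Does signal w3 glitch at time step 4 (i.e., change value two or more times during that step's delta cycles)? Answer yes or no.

yes

[bits: w1,w2,w4,clk,w3,w0]
t=0: Δ0=001001 Δ1=001101 Δ2=011101 Δ3=111111 Δ4=111101 | 4Δ
t=1: Δ0=111101 Δ1=111001 | 1Δ
t=2: Δ0=111001 Δ1=111101 Δ2=101101 Δ3=001111 Δ4=001101 | 4Δ
t=3: Δ0=001101 Δ1=001001 | 1Δ
t=4: Δ0=001001 Δ1=001101 Δ2=011101 Δ3=111111 Δ4=111101 | 4Δ
t=5: Δ0=111101 Δ1=111001 | 1Δ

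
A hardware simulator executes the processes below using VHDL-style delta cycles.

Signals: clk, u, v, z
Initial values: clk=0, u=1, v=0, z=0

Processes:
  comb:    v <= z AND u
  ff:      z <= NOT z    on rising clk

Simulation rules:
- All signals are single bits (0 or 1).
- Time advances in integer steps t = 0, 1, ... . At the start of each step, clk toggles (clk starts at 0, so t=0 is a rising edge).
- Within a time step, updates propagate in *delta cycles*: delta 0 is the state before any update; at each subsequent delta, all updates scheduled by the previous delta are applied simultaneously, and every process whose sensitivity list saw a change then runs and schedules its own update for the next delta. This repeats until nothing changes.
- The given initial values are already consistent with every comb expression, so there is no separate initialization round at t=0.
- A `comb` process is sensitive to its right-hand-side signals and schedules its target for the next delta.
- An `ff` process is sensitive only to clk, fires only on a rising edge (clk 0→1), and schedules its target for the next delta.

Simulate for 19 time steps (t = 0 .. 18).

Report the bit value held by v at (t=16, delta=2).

0

[bits: clk,z,u,v]
t=0: Δ0=0010 Δ1=1010 Δ2=1110 Δ3=1111 | 3Δ
t=1: Δ0=1111 Δ1=0111 | 1Δ
t=2: Δ0=0111 Δ1=1111 Δ2=1011 Δ3=1010 | 3Δ
t=3: Δ0=1010 Δ1=0010 | 1Δ
t=4: Δ0=0010 Δ1=1010 Δ2=1110 Δ3=1111 | 3Δ
t=5: Δ0=1111 Δ1=0111 | 1Δ
t=6: Δ0=0111 Δ1=1111 Δ2=1011 Δ3=1010 | 3Δ
t=7: Δ0=1010 Δ1=0010 | 1Δ
t=8: Δ0=0010 Δ1=1010 Δ2=1110 Δ3=1111 | 3Δ
t=9: Δ0=1111 Δ1=0111 | 1Δ
t=10: Δ0=0111 Δ1=1111 Δ2=1011 Δ3=1010 | 3Δ
t=11: Δ0=1010 Δ1=0010 | 1Δ
t=12: Δ0=0010 Δ1=1010 Δ2=1110 Δ3=1111 | 3Δ
t=13: Δ0=1111 Δ1=0111 | 1Δ
t=14: Δ0=0111 Δ1=1111 Δ2=1011 Δ3=1010 | 3Δ
t=15: Δ0=1010 Δ1=0010 | 1Δ
t=16: Δ0=0010 Δ1=1010 Δ2=1110 Δ3=1111 | 3Δ
t=17: Δ0=1111 Δ1=0111 | 1Δ
t=18: Δ0=0111 Δ1=1111 Δ2=1011 Δ3=1010 | 3Δ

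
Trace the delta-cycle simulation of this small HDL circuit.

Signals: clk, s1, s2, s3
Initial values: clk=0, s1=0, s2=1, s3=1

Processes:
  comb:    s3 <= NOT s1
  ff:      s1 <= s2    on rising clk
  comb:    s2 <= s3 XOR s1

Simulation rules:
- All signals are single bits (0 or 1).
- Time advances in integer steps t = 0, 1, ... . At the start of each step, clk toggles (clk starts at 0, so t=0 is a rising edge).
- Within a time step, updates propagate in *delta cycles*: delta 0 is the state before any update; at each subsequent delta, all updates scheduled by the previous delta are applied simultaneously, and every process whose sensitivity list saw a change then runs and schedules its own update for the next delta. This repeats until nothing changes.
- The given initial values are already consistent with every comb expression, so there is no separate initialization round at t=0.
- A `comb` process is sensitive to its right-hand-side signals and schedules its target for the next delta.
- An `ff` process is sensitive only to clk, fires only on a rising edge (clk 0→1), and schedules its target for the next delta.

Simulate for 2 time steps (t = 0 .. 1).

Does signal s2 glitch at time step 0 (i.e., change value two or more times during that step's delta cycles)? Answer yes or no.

yes

t0.Δ0 s2=1 s3=1 clk=0 s1=0
t0.Δ1 s2=1 s3=1 clk=1 s1=0
t0.Δ2 s2=1 s3=1 clk=1 s1=1
t0.Δ3 s2=0 s3=0 clk=1 s1=1
t0.Δ4 s2=1 s3=0 clk=1 s1=1
t1.Δ0 s2=1 s3=0 clk=1 s1=1
t1.Δ1 s2=1 s3=0 clk=0 s1=1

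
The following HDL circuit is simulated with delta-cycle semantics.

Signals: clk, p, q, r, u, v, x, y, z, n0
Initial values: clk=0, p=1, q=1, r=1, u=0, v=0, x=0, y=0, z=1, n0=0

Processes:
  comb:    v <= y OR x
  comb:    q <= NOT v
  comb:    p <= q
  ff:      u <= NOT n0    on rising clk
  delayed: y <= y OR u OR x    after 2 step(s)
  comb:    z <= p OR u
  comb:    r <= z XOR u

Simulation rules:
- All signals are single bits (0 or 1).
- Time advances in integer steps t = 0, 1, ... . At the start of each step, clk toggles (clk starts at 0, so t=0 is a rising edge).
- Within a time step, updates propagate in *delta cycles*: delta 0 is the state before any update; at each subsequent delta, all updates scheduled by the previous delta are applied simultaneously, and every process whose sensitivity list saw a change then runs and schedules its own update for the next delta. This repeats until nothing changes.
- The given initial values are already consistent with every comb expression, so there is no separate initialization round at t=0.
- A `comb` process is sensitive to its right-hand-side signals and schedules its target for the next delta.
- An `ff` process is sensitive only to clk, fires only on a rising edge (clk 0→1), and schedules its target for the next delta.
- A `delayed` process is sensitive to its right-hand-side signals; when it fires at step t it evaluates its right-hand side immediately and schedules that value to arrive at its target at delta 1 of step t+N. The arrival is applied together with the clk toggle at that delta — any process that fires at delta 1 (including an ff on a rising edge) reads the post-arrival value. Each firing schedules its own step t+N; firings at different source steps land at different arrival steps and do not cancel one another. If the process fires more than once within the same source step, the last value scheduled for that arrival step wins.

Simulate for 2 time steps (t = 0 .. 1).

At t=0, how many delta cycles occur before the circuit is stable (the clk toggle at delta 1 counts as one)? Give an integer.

t=0 Δ0: x=0 p=1 u=0 clk=0 r=1 q=1 y=0 v=0 z=1 n0=0
  Δ1: clk:0→1
  Δ2: u:0→1
  Δ3: r:1→0
  (3Δ to stable)
t=1 Δ0: x=0 p=1 u=1 clk=1 r=0 q=1 y=0 v=0 z=1 n0=0
  Δ1: clk:1→0
  (1Δ to stable)

3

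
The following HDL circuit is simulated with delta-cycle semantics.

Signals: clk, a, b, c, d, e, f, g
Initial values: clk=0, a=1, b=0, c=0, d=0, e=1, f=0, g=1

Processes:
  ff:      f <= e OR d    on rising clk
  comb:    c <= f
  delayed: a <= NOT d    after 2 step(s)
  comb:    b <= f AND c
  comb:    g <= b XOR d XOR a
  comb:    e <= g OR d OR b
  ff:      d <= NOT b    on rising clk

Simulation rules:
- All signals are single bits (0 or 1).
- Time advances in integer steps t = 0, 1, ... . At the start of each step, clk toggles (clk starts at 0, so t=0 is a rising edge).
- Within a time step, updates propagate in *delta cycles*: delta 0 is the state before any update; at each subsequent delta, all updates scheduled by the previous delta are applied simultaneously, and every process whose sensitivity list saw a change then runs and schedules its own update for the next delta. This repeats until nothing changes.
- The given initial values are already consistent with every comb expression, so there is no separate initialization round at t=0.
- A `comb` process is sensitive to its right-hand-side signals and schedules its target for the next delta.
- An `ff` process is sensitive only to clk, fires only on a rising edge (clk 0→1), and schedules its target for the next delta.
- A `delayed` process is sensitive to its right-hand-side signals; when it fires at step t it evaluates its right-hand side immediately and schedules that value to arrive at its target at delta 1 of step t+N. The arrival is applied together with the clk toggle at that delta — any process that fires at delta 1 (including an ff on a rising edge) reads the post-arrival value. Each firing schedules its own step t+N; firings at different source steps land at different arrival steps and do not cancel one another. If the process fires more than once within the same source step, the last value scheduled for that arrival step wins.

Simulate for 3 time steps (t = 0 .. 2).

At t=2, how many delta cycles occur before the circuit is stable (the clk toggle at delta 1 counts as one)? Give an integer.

t0.Δ0 e=1 f=0 g=1 b=0 a=1 clk=0 c=0 d=0
t0.Δ1 e=1 f=0 g=1 b=0 a=1 clk=1 c=0 d=0
t0.Δ2 e=1 f=1 g=1 b=0 a=1 clk=1 c=0 d=1
t0.Δ3 e=1 f=1 g=0 b=0 a=1 clk=1 c=1 d=1
t0.Δ4 e=1 f=1 g=0 b=1 a=1 clk=1 c=1 d=1
t0.Δ5 e=1 f=1 g=1 b=1 a=1 clk=1 c=1 d=1
t1.Δ0 e=1 f=1 g=1 b=1 a=1 clk=1 c=1 d=1
t1.Δ1 e=1 f=1 g=1 b=1 a=1 clk=0 c=1 d=1
t2.Δ0 e=1 f=1 g=1 b=1 a=1 clk=0 c=1 d=1
t2.Δ1 e=1 f=1 g=1 b=1 a=0 clk=1 c=1 d=1
t2.Δ2 e=1 f=1 g=0 b=1 a=0 clk=1 c=1 d=0
t2.Δ3 e=1 f=1 g=1 b=1 a=0 clk=1 c=1 d=0

3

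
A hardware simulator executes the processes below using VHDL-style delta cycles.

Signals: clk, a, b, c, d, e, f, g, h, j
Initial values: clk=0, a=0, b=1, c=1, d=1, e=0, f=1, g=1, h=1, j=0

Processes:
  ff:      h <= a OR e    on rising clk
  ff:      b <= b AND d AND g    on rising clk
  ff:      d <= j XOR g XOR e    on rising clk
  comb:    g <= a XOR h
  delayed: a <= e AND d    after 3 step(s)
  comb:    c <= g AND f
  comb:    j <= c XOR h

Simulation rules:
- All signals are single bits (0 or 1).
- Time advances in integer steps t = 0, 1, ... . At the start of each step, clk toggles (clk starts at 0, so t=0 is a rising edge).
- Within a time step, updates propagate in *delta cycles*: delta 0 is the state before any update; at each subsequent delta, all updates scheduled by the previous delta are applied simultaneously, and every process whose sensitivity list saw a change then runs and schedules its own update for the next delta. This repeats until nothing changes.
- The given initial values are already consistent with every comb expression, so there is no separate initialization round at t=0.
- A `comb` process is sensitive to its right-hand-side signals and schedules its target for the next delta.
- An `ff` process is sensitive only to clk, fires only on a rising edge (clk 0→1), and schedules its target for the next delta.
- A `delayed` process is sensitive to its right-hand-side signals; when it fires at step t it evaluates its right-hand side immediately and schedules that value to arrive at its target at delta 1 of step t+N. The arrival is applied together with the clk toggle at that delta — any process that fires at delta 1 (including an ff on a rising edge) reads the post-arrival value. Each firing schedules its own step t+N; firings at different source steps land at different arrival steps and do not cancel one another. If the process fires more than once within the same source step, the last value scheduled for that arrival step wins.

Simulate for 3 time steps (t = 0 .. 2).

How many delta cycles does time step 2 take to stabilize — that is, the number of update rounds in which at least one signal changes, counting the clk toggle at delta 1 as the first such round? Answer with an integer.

[bits: c,b,h,d,clk,a,g,f,j,e]
t=0: Δ0=1111001100 Δ1=1111101100 Δ2=1101101100 Δ3=1101100110 Δ4=0101100110 Δ5=0101100100 | 5Δ
t=1: Δ0=0101100100 Δ1=0101000100 | 1Δ
t=2: Δ0=0101000100 Δ1=0101100100 Δ2=0000100100 | 2Δ

2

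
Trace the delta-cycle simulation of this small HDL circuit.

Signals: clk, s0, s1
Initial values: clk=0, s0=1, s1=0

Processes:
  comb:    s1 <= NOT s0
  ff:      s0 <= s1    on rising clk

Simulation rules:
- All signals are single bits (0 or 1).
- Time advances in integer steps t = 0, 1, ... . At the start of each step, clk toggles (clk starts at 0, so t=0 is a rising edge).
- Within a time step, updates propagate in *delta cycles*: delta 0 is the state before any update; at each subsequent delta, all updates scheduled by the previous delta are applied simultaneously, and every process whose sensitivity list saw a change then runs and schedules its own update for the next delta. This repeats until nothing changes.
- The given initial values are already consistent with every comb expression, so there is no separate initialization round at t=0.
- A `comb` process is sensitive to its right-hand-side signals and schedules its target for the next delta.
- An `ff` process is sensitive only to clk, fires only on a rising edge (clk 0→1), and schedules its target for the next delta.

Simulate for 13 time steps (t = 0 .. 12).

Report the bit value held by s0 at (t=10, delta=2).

1

[bits: s1,s0,clk]
t=0: Δ0=010 Δ1=011 Δ2=001 Δ3=101 | 3Δ
t=1: Δ0=101 Δ1=100 | 1Δ
t=2: Δ0=100 Δ1=101 Δ2=111 Δ3=011 | 3Δ
t=3: Δ0=011 Δ1=010 | 1Δ
t=4: Δ0=010 Δ1=011 Δ2=001 Δ3=101 | 3Δ
t=5: Δ0=101 Δ1=100 | 1Δ
t=6: Δ0=100 Δ1=101 Δ2=111 Δ3=011 | 3Δ
t=7: Δ0=011 Δ1=010 | 1Δ
t=8: Δ0=010 Δ1=011 Δ2=001 Δ3=101 | 3Δ
t=9: Δ0=101 Δ1=100 | 1Δ
t=10: Δ0=100 Δ1=101 Δ2=111 Δ3=011 | 3Δ
t=11: Δ0=011 Δ1=010 | 1Δ
t=12: Δ0=010 Δ1=011 Δ2=001 Δ3=101 | 3Δ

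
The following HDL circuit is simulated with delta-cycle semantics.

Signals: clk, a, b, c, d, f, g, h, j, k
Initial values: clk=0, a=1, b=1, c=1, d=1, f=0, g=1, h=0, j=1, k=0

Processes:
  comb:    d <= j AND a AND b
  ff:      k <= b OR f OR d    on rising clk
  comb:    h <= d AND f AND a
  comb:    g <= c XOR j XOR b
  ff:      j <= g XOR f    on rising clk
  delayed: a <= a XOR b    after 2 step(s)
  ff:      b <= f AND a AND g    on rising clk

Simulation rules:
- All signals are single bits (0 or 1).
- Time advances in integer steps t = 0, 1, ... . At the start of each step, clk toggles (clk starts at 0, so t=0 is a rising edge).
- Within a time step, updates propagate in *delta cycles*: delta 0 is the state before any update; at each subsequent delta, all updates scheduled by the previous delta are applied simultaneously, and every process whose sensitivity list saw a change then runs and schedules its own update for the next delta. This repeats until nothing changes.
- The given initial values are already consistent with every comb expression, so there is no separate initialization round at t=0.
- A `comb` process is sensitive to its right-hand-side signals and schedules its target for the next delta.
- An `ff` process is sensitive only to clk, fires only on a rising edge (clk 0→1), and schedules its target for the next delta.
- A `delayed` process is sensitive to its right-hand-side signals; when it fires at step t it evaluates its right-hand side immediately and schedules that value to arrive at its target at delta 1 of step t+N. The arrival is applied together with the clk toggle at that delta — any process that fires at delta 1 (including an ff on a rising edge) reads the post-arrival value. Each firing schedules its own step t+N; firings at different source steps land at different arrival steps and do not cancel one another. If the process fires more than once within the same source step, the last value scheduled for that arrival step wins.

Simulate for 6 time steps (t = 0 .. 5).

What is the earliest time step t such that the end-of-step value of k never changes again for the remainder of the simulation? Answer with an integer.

t0.Δ0 f=0 d=1 k=0 clk=0 h=0 g=1 j=1 c=1 a=1 b=1
t0.Δ1 f=0 d=1 k=0 clk=1 h=0 g=1 j=1 c=1 a=1 b=1
t0.Δ2 f=0 d=1 k=1 clk=1 h=0 g=1 j=1 c=1 a=1 b=0
t0.Δ3 f=0 d=0 k=1 clk=1 h=0 g=0 j=1 c=1 a=1 b=0
t1.Δ0 f=0 d=0 k=1 clk=1 h=0 g=0 j=1 c=1 a=1 b=0
t1.Δ1 f=0 d=0 k=1 clk=0 h=0 g=0 j=1 c=1 a=1 b=0
t2.Δ0 f=0 d=0 k=1 clk=0 h=0 g=0 j=1 c=1 a=1 b=0
t2.Δ1 f=0 d=0 k=1 clk=1 h=0 g=0 j=1 c=1 a=1 b=0
t2.Δ2 f=0 d=0 k=0 clk=1 h=0 g=0 j=0 c=1 a=1 b=0
t2.Δ3 f=0 d=0 k=0 clk=1 h=0 g=1 j=0 c=1 a=1 b=0
t3.Δ0 f=0 d=0 k=0 clk=1 h=0 g=1 j=0 c=1 a=1 b=0
t3.Δ1 f=0 d=0 k=0 clk=0 h=0 g=1 j=0 c=1 a=1 b=0
t4.Δ0 f=0 d=0 k=0 clk=0 h=0 g=1 j=0 c=1 a=1 b=0
t4.Δ1 f=0 d=0 k=0 clk=1 h=0 g=1 j=0 c=1 a=1 b=0
t4.Δ2 f=0 d=0 k=0 clk=1 h=0 g=1 j=1 c=1 a=1 b=0
t4.Δ3 f=0 d=0 k=0 clk=1 h=0 g=0 j=1 c=1 a=1 b=0
t5.Δ0 f=0 d=0 k=0 clk=1 h=0 g=0 j=1 c=1 a=1 b=0
t5.Δ1 f=0 d=0 k=0 clk=0 h=0 g=0 j=1 c=1 a=1 b=0

2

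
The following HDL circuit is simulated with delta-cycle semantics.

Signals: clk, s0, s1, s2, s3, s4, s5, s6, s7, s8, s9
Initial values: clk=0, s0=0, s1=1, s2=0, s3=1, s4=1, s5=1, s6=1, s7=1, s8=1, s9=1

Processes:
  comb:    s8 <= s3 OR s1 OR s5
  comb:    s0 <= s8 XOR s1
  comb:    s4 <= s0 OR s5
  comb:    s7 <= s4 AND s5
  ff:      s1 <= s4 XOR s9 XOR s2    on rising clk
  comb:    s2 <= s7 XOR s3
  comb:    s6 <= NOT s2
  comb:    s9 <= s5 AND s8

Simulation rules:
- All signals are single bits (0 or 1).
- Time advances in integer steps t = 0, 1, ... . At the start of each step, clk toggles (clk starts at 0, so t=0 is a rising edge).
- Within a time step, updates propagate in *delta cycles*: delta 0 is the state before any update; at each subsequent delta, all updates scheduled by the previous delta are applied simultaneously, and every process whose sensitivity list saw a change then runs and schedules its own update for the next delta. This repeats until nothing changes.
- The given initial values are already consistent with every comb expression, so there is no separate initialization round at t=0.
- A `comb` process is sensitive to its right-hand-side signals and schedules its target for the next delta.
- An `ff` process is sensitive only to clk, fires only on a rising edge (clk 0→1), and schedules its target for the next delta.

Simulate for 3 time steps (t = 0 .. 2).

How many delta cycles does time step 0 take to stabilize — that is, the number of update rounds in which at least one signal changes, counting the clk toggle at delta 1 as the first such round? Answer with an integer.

t0.Δ0 s0=0 s4=1 s5=1 s3=1 clk=0 s9=1 s6=1 s1=1 s8=1 s7=1 s2=0
t0.Δ1 s0=0 s4=1 s5=1 s3=1 clk=1 s9=1 s6=1 s1=1 s8=1 s7=1 s2=0
t0.Δ2 s0=0 s4=1 s5=1 s3=1 clk=1 s9=1 s6=1 s1=0 s8=1 s7=1 s2=0
t0.Δ3 s0=1 s4=1 s5=1 s3=1 clk=1 s9=1 s6=1 s1=0 s8=1 s7=1 s2=0
t1.Δ0 s0=1 s4=1 s5=1 s3=1 clk=1 s9=1 s6=1 s1=0 s8=1 s7=1 s2=0
t1.Δ1 s0=1 s4=1 s5=1 s3=1 clk=0 s9=1 s6=1 s1=0 s8=1 s7=1 s2=0
t2.Δ0 s0=1 s4=1 s5=1 s3=1 clk=0 s9=1 s6=1 s1=0 s8=1 s7=1 s2=0
t2.Δ1 s0=1 s4=1 s5=1 s3=1 clk=1 s9=1 s6=1 s1=0 s8=1 s7=1 s2=0

3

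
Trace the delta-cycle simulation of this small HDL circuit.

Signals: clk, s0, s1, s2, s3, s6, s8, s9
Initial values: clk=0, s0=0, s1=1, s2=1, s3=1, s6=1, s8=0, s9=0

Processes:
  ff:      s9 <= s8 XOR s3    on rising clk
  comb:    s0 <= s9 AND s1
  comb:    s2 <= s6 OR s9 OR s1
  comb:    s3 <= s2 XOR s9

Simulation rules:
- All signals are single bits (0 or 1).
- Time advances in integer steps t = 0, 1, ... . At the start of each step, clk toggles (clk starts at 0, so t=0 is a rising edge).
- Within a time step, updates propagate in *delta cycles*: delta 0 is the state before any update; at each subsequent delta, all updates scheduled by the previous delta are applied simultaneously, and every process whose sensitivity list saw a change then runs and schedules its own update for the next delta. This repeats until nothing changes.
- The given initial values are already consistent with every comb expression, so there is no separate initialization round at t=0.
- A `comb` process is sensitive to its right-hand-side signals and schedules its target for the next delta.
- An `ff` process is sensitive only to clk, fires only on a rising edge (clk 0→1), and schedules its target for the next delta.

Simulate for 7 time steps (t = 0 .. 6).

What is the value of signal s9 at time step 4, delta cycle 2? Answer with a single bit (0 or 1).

1

t0.Δ0 s8=0 s6=1 s2=1 s0=0 s1=1 s3=1 s9=0 clk=0
t0.Δ1 s8=0 s6=1 s2=1 s0=0 s1=1 s3=1 s9=0 clk=1
t0.Δ2 s8=0 s6=1 s2=1 s0=0 s1=1 s3=1 s9=1 clk=1
t0.Δ3 s8=0 s6=1 s2=1 s0=1 s1=1 s3=0 s9=1 clk=1
t1.Δ0 s8=0 s6=1 s2=1 s0=1 s1=1 s3=0 s9=1 clk=1
t1.Δ1 s8=0 s6=1 s2=1 s0=1 s1=1 s3=0 s9=1 clk=0
t2.Δ0 s8=0 s6=1 s2=1 s0=1 s1=1 s3=0 s9=1 clk=0
t2.Δ1 s8=0 s6=1 s2=1 s0=1 s1=1 s3=0 s9=1 clk=1
t2.Δ2 s8=0 s6=1 s2=1 s0=1 s1=1 s3=0 s9=0 clk=1
t2.Δ3 s8=0 s6=1 s2=1 s0=0 s1=1 s3=1 s9=0 clk=1
t3.Δ0 s8=0 s6=1 s2=1 s0=0 s1=1 s3=1 s9=0 clk=1
t3.Δ1 s8=0 s6=1 s2=1 s0=0 s1=1 s3=1 s9=0 clk=0
t4.Δ0 s8=0 s6=1 s2=1 s0=0 s1=1 s3=1 s9=0 clk=0
t4.Δ1 s8=0 s6=1 s2=1 s0=0 s1=1 s3=1 s9=0 clk=1
t4.Δ2 s8=0 s6=1 s2=1 s0=0 s1=1 s3=1 s9=1 clk=1
t4.Δ3 s8=0 s6=1 s2=1 s0=1 s1=1 s3=0 s9=1 clk=1
t5.Δ0 s8=0 s6=1 s2=1 s0=1 s1=1 s3=0 s9=1 clk=1
t5.Δ1 s8=0 s6=1 s2=1 s0=1 s1=1 s3=0 s9=1 clk=0
t6.Δ0 s8=0 s6=1 s2=1 s0=1 s1=1 s3=0 s9=1 clk=0
t6.Δ1 s8=0 s6=1 s2=1 s0=1 s1=1 s3=0 s9=1 clk=1
t6.Δ2 s8=0 s6=1 s2=1 s0=1 s1=1 s3=0 s9=0 clk=1
t6.Δ3 s8=0 s6=1 s2=1 s0=0 s1=1 s3=1 s9=0 clk=1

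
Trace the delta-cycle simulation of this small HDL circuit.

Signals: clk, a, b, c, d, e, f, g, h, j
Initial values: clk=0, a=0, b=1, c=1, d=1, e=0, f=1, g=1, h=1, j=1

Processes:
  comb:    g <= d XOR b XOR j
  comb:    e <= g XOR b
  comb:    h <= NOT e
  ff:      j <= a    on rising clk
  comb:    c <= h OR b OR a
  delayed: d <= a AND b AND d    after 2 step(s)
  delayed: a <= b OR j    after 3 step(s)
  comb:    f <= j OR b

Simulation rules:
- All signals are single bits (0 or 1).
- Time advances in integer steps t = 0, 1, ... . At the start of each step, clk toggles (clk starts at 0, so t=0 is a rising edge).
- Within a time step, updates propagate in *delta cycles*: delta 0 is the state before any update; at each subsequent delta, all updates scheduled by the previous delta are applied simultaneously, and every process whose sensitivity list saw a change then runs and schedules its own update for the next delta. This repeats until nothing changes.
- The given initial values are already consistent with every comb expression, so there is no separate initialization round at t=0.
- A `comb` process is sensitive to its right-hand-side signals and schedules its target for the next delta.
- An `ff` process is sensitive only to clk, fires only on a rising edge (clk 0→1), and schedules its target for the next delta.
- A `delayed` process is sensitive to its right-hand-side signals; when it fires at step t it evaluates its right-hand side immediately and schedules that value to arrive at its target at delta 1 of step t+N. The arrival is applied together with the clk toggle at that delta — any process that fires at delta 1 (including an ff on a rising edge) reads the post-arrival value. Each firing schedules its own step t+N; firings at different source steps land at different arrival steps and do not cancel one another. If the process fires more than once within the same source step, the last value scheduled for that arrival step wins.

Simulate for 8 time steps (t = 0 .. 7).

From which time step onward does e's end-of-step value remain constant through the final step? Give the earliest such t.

t=0 Δ0: e=0 c=1 h=1 b=1 clk=0 j=1 g=1 f=1 a=0 d=1
  Δ1: clk:0→1
  Δ2: j:1→0
  Δ3: g:1→0
  Δ4: e:0→1
  Δ5: h:1→0
  (5Δ to stable)
t=1 Δ0: e=1 c=1 h=0 b=1 clk=1 j=0 g=0 f=1 a=0 d=1
  Δ1: clk:1→0
  (1Δ to stable)
t=2 Δ0: e=1 c=1 h=0 b=1 clk=0 j=0 g=0 f=1 a=0 d=1
  Δ1: clk:0→1
  (1Δ to stable)
t=3 Δ0: e=1 c=1 h=0 b=1 clk=1 j=0 g=0 f=1 a=0 d=1
  Δ1: clk:1→0, a:0→1
  (1Δ to stable)
t=4 Δ0: e=1 c=1 h=0 b=1 clk=0 j=0 g=0 f=1 a=1 d=1
  Δ1: clk:0→1
  Δ2: j:0→1
  Δ3: g:0→1
  Δ4: e:1→0
  Δ5: h:0→1
  (5Δ to stable)
t=5 Δ0: e=0 c=1 h=1 b=1 clk=1 j=1 g=1 f=1 a=1 d=1
  Δ1: clk:1→0
  (1Δ to stable)
t=6 Δ0: e=0 c=1 h=1 b=1 clk=0 j=1 g=1 f=1 a=1 d=1
  Δ1: clk:0→1
  (1Δ to stable)
t=7 Δ0: e=0 c=1 h=1 b=1 clk=1 j=1 g=1 f=1 a=1 d=1
  Δ1: clk:1→0
  (1Δ to stable)

4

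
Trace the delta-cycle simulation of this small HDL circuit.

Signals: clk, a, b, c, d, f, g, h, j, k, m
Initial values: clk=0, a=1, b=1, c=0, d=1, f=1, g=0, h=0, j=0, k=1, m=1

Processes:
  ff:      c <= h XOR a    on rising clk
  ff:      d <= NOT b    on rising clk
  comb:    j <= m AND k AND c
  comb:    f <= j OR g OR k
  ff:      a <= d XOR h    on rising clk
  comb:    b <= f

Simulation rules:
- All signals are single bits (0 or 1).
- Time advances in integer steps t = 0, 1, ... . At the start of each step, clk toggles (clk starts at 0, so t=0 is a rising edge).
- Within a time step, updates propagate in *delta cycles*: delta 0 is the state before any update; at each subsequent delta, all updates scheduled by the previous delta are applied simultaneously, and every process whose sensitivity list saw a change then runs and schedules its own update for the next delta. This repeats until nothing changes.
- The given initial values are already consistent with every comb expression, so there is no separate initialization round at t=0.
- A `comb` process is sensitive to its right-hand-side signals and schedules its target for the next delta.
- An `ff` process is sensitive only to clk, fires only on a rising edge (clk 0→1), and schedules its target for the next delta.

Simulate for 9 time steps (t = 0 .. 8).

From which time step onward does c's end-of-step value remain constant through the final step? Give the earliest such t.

t=0 Δ0: k=1 b=1 clk=0 h=0 a=1 c=0 m=1 g=0 j=0 d=1 f=1
  Δ1: clk:0→1
  Δ2: c:0→1, d:1→0
  Δ3: j:0→1
  (3Δ to stable)
t=1 Δ0: k=1 b=1 clk=1 h=0 a=1 c=1 m=1 g=0 j=1 d=0 f=1
  Δ1: clk:1→0
  (1Δ to stable)
t=2 Δ0: k=1 b=1 clk=0 h=0 a=1 c=1 m=1 g=0 j=1 d=0 f=1
  Δ1: clk:0→1
  Δ2: a:1→0
  (2Δ to stable)
t=3 Δ0: k=1 b=1 clk=1 h=0 a=0 c=1 m=1 g=0 j=1 d=0 f=1
  Δ1: clk:1→0
  (1Δ to stable)
t=4 Δ0: k=1 b=1 clk=0 h=0 a=0 c=1 m=1 g=0 j=1 d=0 f=1
  Δ1: clk:0→1
  Δ2: c:1→0
  Δ3: j:1→0
  (3Δ to stable)
t=5 Δ0: k=1 b=1 clk=1 h=0 a=0 c=0 m=1 g=0 j=0 d=0 f=1
  Δ1: clk:1→0
  (1Δ to stable)
t=6 Δ0: k=1 b=1 clk=0 h=0 a=0 c=0 m=1 g=0 j=0 d=0 f=1
  Δ1: clk:0→1
  (1Δ to stable)
t=7 Δ0: k=1 b=1 clk=1 h=0 a=0 c=0 m=1 g=0 j=0 d=0 f=1
  Δ1: clk:1→0
  (1Δ to stable)
t=8 Δ0: k=1 b=1 clk=0 h=0 a=0 c=0 m=1 g=0 j=0 d=0 f=1
  Δ1: clk:0→1
  (1Δ to stable)

4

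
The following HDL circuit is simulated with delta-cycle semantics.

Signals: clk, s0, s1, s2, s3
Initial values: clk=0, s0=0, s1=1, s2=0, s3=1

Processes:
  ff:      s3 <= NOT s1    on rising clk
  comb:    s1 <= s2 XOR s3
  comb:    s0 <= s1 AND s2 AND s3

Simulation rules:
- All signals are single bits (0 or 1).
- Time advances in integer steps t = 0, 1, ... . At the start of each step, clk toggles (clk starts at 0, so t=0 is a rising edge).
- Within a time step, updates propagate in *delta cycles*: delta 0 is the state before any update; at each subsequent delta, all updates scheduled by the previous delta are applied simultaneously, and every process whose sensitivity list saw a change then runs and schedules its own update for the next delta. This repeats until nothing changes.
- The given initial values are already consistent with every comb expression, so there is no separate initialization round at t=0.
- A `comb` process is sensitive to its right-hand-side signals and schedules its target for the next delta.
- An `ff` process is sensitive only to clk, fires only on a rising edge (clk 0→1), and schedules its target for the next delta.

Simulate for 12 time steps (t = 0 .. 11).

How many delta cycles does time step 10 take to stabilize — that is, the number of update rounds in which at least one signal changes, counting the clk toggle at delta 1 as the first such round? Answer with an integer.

3

t0.Δ0 s3=1 s1=1 s0=0 clk=0 s2=0
t0.Δ1 s3=1 s1=1 s0=0 clk=1 s2=0
t0.Δ2 s3=0 s1=1 s0=0 clk=1 s2=0
t0.Δ3 s3=0 s1=0 s0=0 clk=1 s2=0
t1.Δ0 s3=0 s1=0 s0=0 clk=1 s2=0
t1.Δ1 s3=0 s1=0 s0=0 clk=0 s2=0
t2.Δ0 s3=0 s1=0 s0=0 clk=0 s2=0
t2.Δ1 s3=0 s1=0 s0=0 clk=1 s2=0
t2.Δ2 s3=1 s1=0 s0=0 clk=1 s2=0
t2.Δ3 s3=1 s1=1 s0=0 clk=1 s2=0
t3.Δ0 s3=1 s1=1 s0=0 clk=1 s2=0
t3.Δ1 s3=1 s1=1 s0=0 clk=0 s2=0
t4.Δ0 s3=1 s1=1 s0=0 clk=0 s2=0
t4.Δ1 s3=1 s1=1 s0=0 clk=1 s2=0
t4.Δ2 s3=0 s1=1 s0=0 clk=1 s2=0
t4.Δ3 s3=0 s1=0 s0=0 clk=1 s2=0
t5.Δ0 s3=0 s1=0 s0=0 clk=1 s2=0
t5.Δ1 s3=0 s1=0 s0=0 clk=0 s2=0
t6.Δ0 s3=0 s1=0 s0=0 clk=0 s2=0
t6.Δ1 s3=0 s1=0 s0=0 clk=1 s2=0
t6.Δ2 s3=1 s1=0 s0=0 clk=1 s2=0
t6.Δ3 s3=1 s1=1 s0=0 clk=1 s2=0
t7.Δ0 s3=1 s1=1 s0=0 clk=1 s2=0
t7.Δ1 s3=1 s1=1 s0=0 clk=0 s2=0
t8.Δ0 s3=1 s1=1 s0=0 clk=0 s2=0
t8.Δ1 s3=1 s1=1 s0=0 clk=1 s2=0
t8.Δ2 s3=0 s1=1 s0=0 clk=1 s2=0
t8.Δ3 s3=0 s1=0 s0=0 clk=1 s2=0
t9.Δ0 s3=0 s1=0 s0=0 clk=1 s2=0
t9.Δ1 s3=0 s1=0 s0=0 clk=0 s2=0
t10.Δ0 s3=0 s1=0 s0=0 clk=0 s2=0
t10.Δ1 s3=0 s1=0 s0=0 clk=1 s2=0
t10.Δ2 s3=1 s1=0 s0=0 clk=1 s2=0
t10.Δ3 s3=1 s1=1 s0=0 clk=1 s2=0
t11.Δ0 s3=1 s1=1 s0=0 clk=1 s2=0
t11.Δ1 s3=1 s1=1 s0=0 clk=0 s2=0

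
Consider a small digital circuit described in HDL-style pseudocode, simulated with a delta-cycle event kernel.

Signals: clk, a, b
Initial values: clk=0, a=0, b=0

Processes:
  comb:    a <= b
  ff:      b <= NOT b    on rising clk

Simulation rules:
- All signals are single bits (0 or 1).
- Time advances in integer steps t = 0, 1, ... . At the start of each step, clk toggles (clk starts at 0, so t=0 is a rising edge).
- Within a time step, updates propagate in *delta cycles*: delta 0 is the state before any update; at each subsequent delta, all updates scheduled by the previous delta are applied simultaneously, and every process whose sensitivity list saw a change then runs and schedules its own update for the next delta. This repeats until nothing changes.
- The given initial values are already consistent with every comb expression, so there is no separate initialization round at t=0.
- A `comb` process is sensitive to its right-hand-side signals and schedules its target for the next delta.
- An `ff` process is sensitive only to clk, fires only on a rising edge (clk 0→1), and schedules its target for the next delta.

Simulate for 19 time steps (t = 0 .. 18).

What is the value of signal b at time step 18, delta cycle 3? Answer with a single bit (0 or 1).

t=0 Δ0: a=0 clk=0 b=0
  Δ1: clk:0→1
  Δ2: b:0→1
  Δ3: a:0→1
  (3Δ to stable)
t=1 Δ0: a=1 clk=1 b=1
  Δ1: clk:1→0
  (1Δ to stable)
t=2 Δ0: a=1 clk=0 b=1
  Δ1: clk:0→1
  Δ2: b:1→0
  Δ3: a:1→0
  (3Δ to stable)
t=3 Δ0: a=0 clk=1 b=0
  Δ1: clk:1→0
  (1Δ to stable)
t=4 Δ0: a=0 clk=0 b=0
  Δ1: clk:0→1
  Δ2: b:0→1
  Δ3: a:0→1
  (3Δ to stable)
t=5 Δ0: a=1 clk=1 b=1
  Δ1: clk:1→0
  (1Δ to stable)
t=6 Δ0: a=1 clk=0 b=1
  Δ1: clk:0→1
  Δ2: b:1→0
  Δ3: a:1→0
  (3Δ to stable)
t=7 Δ0: a=0 clk=1 b=0
  Δ1: clk:1→0
  (1Δ to stable)
t=8 Δ0: a=0 clk=0 b=0
  Δ1: clk:0→1
  Δ2: b:0→1
  Δ3: a:0→1
  (3Δ to stable)
t=9 Δ0: a=1 clk=1 b=1
  Δ1: clk:1→0
  (1Δ to stable)
t=10 Δ0: a=1 clk=0 b=1
  Δ1: clk:0→1
  Δ2: b:1→0
  Δ3: a:1→0
  (3Δ to stable)
t=11 Δ0: a=0 clk=1 b=0
  Δ1: clk:1→0
  (1Δ to stable)
t=12 Δ0: a=0 clk=0 b=0
  Δ1: clk:0→1
  Δ2: b:0→1
  Δ3: a:0→1
  (3Δ to stable)
t=13 Δ0: a=1 clk=1 b=1
  Δ1: clk:1→0
  (1Δ to stable)
t=14 Δ0: a=1 clk=0 b=1
  Δ1: clk:0→1
  Δ2: b:1→0
  Δ3: a:1→0
  (3Δ to stable)
t=15 Δ0: a=0 clk=1 b=0
  Δ1: clk:1→0
  (1Δ to stable)
t=16 Δ0: a=0 clk=0 b=0
  Δ1: clk:0→1
  Δ2: b:0→1
  Δ3: a:0→1
  (3Δ to stable)
t=17 Δ0: a=1 clk=1 b=1
  Δ1: clk:1→0
  (1Δ to stable)
t=18 Δ0: a=1 clk=0 b=1
  Δ1: clk:0→1
  Δ2: b:1→0
  Δ3: a:1→0
  (3Δ to stable)

0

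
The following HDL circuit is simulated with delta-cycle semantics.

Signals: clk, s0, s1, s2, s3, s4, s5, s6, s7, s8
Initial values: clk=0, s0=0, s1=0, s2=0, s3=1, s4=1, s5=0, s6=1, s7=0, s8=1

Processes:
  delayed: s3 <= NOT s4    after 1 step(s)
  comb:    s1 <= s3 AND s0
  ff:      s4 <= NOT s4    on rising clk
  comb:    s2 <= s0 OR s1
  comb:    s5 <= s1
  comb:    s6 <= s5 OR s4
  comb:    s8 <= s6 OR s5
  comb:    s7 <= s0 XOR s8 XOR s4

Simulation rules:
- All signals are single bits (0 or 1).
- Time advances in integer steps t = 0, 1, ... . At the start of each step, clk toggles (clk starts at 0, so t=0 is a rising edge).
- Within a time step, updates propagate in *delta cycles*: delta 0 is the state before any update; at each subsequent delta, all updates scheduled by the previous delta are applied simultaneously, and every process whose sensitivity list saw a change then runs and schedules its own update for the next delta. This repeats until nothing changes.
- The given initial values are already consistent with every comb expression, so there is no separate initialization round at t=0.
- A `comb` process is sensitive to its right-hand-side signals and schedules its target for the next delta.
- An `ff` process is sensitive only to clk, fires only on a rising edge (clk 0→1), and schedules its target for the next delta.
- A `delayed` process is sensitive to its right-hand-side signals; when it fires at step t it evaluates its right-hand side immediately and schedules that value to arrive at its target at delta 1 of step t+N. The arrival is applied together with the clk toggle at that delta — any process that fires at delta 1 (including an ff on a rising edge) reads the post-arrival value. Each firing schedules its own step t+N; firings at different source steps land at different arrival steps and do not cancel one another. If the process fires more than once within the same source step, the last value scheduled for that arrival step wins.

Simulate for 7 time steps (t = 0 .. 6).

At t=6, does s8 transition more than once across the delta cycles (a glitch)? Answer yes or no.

t=0 Δ0: s5=0 s6=1 s7=0 s3=1 s2=0 s4=1 s8=1 clk=0 s0=0 s1=0
  Δ1: clk:0→1
  Δ2: s4:1→0
  Δ3: s6:1→0, s7:0→1
  Δ4: s8:1→0
  Δ5: s7:1→0
  (5Δ to stable)
t=1 Δ0: s5=0 s6=0 s7=0 s3=1 s2=0 s4=0 s8=0 clk=1 s0=0 s1=0
  Δ1: clk:1→0
  (1Δ to stable)
t=2 Δ0: s5=0 s6=0 s7=0 s3=1 s2=0 s4=0 s8=0 clk=0 s0=0 s1=0
  Δ1: clk:0→1
  Δ2: s4:0→1
  Δ3: s6:0→1, s7:0→1
  Δ4: s8:0→1
  Δ5: s7:1→0
  (5Δ to stable)
t=3 Δ0: s5=0 s6=1 s7=0 s3=1 s2=0 s4=1 s8=1 clk=1 s0=0 s1=0
  Δ1: s3:1→0, clk:1→0
  (1Δ to stable)
t=4 Δ0: s5=0 s6=1 s7=0 s3=0 s2=0 s4=1 s8=1 clk=0 s0=0 s1=0
  Δ1: clk:0→1
  Δ2: s4:1→0
  Δ3: s6:1→0, s7:0→1
  Δ4: s8:1→0
  Δ5: s7:1→0
  (5Δ to stable)
t=5 Δ0: s5=0 s6=0 s7=0 s3=0 s2=0 s4=0 s8=0 clk=1 s0=0 s1=0
  Δ1: s3:0→1, clk:1→0
  (1Δ to stable)
t=6 Δ0: s5=0 s6=0 s7=0 s3=1 s2=0 s4=0 s8=0 clk=0 s0=0 s1=0
  Δ1: clk:0→1
  Δ2: s4:0→1
  Δ3: s6:0→1, s7:0→1
  Δ4: s8:0→1
  Δ5: s7:1→0
  (5Δ to stable)

no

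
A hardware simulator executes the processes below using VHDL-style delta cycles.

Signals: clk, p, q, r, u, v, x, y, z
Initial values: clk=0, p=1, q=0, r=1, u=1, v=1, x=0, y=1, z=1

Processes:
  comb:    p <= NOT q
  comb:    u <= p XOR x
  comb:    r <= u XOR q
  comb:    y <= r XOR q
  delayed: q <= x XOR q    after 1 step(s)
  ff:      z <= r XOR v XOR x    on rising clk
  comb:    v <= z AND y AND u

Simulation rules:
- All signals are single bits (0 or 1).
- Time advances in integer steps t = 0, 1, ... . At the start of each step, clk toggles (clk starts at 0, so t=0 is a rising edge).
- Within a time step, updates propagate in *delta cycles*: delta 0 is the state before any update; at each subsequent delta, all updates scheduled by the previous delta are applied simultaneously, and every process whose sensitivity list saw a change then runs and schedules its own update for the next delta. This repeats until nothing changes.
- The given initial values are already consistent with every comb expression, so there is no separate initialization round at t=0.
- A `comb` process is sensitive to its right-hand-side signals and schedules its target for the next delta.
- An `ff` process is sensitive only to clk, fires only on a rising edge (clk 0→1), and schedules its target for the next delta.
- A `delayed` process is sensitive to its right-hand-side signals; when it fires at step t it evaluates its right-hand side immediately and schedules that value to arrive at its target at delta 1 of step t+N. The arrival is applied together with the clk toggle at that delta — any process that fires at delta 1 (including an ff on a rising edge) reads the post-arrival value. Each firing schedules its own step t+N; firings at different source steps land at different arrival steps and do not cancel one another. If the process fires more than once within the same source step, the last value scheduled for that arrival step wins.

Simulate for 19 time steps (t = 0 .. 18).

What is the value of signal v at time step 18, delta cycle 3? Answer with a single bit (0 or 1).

t0.Δ0 u=1 q=0 x=0 y=1 r=1 v=1 p=1 clk=0 z=1
t0.Δ1 u=1 q=0 x=0 y=1 r=1 v=1 p=1 clk=1 z=1
t0.Δ2 u=1 q=0 x=0 y=1 r=1 v=1 p=1 clk=1 z=0
t0.Δ3 u=1 q=0 x=0 y=1 r=1 v=0 p=1 clk=1 z=0
t1.Δ0 u=1 q=0 x=0 y=1 r=1 v=0 p=1 clk=1 z=0
t1.Δ1 u=1 q=0 x=0 y=1 r=1 v=0 p=1 clk=0 z=0
t2.Δ0 u=1 q=0 x=0 y=1 r=1 v=0 p=1 clk=0 z=0
t2.Δ1 u=1 q=0 x=0 y=1 r=1 v=0 p=1 clk=1 z=0
t2.Δ2 u=1 q=0 x=0 y=1 r=1 v=0 p=1 clk=1 z=1
t2.Δ3 u=1 q=0 x=0 y=1 r=1 v=1 p=1 clk=1 z=1
t3.Δ0 u=1 q=0 x=0 y=1 r=1 v=1 p=1 clk=1 z=1
t3.Δ1 u=1 q=0 x=0 y=1 r=1 v=1 p=1 clk=0 z=1
t4.Δ0 u=1 q=0 x=0 y=1 r=1 v=1 p=1 clk=0 z=1
t4.Δ1 u=1 q=0 x=0 y=1 r=1 v=1 p=1 clk=1 z=1
t4.Δ2 u=1 q=0 x=0 y=1 r=1 v=1 p=1 clk=1 z=0
t4.Δ3 u=1 q=0 x=0 y=1 r=1 v=0 p=1 clk=1 z=0
t5.Δ0 u=1 q=0 x=0 y=1 r=1 v=0 p=1 clk=1 z=0
t5.Δ1 u=1 q=0 x=0 y=1 r=1 v=0 p=1 clk=0 z=0
t6.Δ0 u=1 q=0 x=0 y=1 r=1 v=0 p=1 clk=0 z=0
t6.Δ1 u=1 q=0 x=0 y=1 r=1 v=0 p=1 clk=1 z=0
t6.Δ2 u=1 q=0 x=0 y=1 r=1 v=0 p=1 clk=1 z=1
t6.Δ3 u=1 q=0 x=0 y=1 r=1 v=1 p=1 clk=1 z=1
t7.Δ0 u=1 q=0 x=0 y=1 r=1 v=1 p=1 clk=1 z=1
t7.Δ1 u=1 q=0 x=0 y=1 r=1 v=1 p=1 clk=0 z=1
t8.Δ0 u=1 q=0 x=0 y=1 r=1 v=1 p=1 clk=0 z=1
t8.Δ1 u=1 q=0 x=0 y=1 r=1 v=1 p=1 clk=1 z=1
t8.Δ2 u=1 q=0 x=0 y=1 r=1 v=1 p=1 clk=1 z=0
t8.Δ3 u=1 q=0 x=0 y=1 r=1 v=0 p=1 clk=1 z=0
t9.Δ0 u=1 q=0 x=0 y=1 r=1 v=0 p=1 clk=1 z=0
t9.Δ1 u=1 q=0 x=0 y=1 r=1 v=0 p=1 clk=0 z=0
t10.Δ0 u=1 q=0 x=0 y=1 r=1 v=0 p=1 clk=0 z=0
t10.Δ1 u=1 q=0 x=0 y=1 r=1 v=0 p=1 clk=1 z=0
t10.Δ2 u=1 q=0 x=0 y=1 r=1 v=0 p=1 clk=1 z=1
t10.Δ3 u=1 q=0 x=0 y=1 r=1 v=1 p=1 clk=1 z=1
t11.Δ0 u=1 q=0 x=0 y=1 r=1 v=1 p=1 clk=1 z=1
t11.Δ1 u=1 q=0 x=0 y=1 r=1 v=1 p=1 clk=0 z=1
t12.Δ0 u=1 q=0 x=0 y=1 r=1 v=1 p=1 clk=0 z=1
t12.Δ1 u=1 q=0 x=0 y=1 r=1 v=1 p=1 clk=1 z=1
t12.Δ2 u=1 q=0 x=0 y=1 r=1 v=1 p=1 clk=1 z=0
t12.Δ3 u=1 q=0 x=0 y=1 r=1 v=0 p=1 clk=1 z=0
t13.Δ0 u=1 q=0 x=0 y=1 r=1 v=0 p=1 clk=1 z=0
t13.Δ1 u=1 q=0 x=0 y=1 r=1 v=0 p=1 clk=0 z=0
t14.Δ0 u=1 q=0 x=0 y=1 r=1 v=0 p=1 clk=0 z=0
t14.Δ1 u=1 q=0 x=0 y=1 r=1 v=0 p=1 clk=1 z=0
t14.Δ2 u=1 q=0 x=0 y=1 r=1 v=0 p=1 clk=1 z=1
t14.Δ3 u=1 q=0 x=0 y=1 r=1 v=1 p=1 clk=1 z=1
t15.Δ0 u=1 q=0 x=0 y=1 r=1 v=1 p=1 clk=1 z=1
t15.Δ1 u=1 q=0 x=0 y=1 r=1 v=1 p=1 clk=0 z=1
t16.Δ0 u=1 q=0 x=0 y=1 r=1 v=1 p=1 clk=0 z=1
t16.Δ1 u=1 q=0 x=0 y=1 r=1 v=1 p=1 clk=1 z=1
t16.Δ2 u=1 q=0 x=0 y=1 r=1 v=1 p=1 clk=1 z=0
t16.Δ3 u=1 q=0 x=0 y=1 r=1 v=0 p=1 clk=1 z=0
t17.Δ0 u=1 q=0 x=0 y=1 r=1 v=0 p=1 clk=1 z=0
t17.Δ1 u=1 q=0 x=0 y=1 r=1 v=0 p=1 clk=0 z=0
t18.Δ0 u=1 q=0 x=0 y=1 r=1 v=0 p=1 clk=0 z=0
t18.Δ1 u=1 q=0 x=0 y=1 r=1 v=0 p=1 clk=1 z=0
t18.Δ2 u=1 q=0 x=0 y=1 r=1 v=0 p=1 clk=1 z=1
t18.Δ3 u=1 q=0 x=0 y=1 r=1 v=1 p=1 clk=1 z=1

1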